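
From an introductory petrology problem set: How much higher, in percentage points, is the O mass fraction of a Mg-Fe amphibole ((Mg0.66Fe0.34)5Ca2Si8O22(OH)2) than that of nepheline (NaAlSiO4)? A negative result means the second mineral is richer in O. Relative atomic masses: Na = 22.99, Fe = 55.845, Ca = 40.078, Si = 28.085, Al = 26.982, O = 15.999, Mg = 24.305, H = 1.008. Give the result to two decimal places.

-0.71 percentage points

O in (Mg0.66Fe0.34)5Ca2Si8O22(OH)2: molar mass 865.971 g/mol; 24×15.999 = 383.976 g → 44.34 wt%.
O in NaAlSiO4: molar mass 142.053 g/mol; 4×15.999 = 63.996 g → 45.05 wt%.
Difference = 44.34 − 45.05 = -0.71 percentage points.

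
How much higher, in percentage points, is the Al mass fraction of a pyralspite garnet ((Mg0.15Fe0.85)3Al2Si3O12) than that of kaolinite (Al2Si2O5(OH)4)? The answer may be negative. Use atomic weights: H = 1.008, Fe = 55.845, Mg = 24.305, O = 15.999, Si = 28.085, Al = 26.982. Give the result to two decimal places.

-9.74 percentage points

M((Mg0.15Fe0.85)3Al2Si3O12) = 483.549 g/mol, so wt% Al = 53.964/483.549 × 100 = 11.16%.
M(Al2Si2O5(OH)4) = 258.157 g/mol, so wt% Al = 53.964/258.157 × 100 = 20.90%.
11.16 − 20.90 = -9.74 pp.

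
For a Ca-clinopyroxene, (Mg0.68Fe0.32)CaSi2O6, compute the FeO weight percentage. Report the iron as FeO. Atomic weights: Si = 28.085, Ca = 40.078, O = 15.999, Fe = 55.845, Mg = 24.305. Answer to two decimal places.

Molar mass of (Mg0.68Fe0.32)CaSi2O6 = 0.68×24.305 + 0.32×55.845 + 1×40.078 + 2×28.085 + 6×15.999 = 226.640 g/mol.
Each formula unit contains 0.32 Fe, equivalent to 0.32/1 = 0.3200 mol FeO.
M(FeO) = 1×55.845 + 1×15.999 = 71.844 g/mol.
Mass of FeO per formula unit = 0.3200 × 71.844 = 22.990 g.
FeO wt% = 22.990 / 226.640 × 100 = 10.14%.

10.14 wt%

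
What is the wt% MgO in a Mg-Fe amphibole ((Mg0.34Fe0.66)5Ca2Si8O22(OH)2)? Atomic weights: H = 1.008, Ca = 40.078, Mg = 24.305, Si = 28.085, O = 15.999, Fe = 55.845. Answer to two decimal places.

M((Mg0.34Fe0.66)5Ca2Si8O22(OH)2) = 916.435 g/mol; M(MgO) = 40.304 g/mol.
Moles MgO per formula unit = 1.70 Mg ÷ 1 = 1.7000.
MgO fraction = (1.7000 × 40.304) / 916.435 = 68.517/916.435 = 0.0748.

7.48 wt%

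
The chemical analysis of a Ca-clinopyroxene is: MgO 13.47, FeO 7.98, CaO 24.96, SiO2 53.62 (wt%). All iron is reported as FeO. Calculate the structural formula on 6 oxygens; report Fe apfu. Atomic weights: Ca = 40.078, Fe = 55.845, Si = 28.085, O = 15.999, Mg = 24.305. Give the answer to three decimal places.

MgO (M=40.304): mol = 0.33421; Mg = 0.33421, O = 0.33421.
FeO (M=71.844): mol = 0.11107; Fe = 0.11107, O = 0.11107.
CaO (M=56.077): mol = 0.44510; Ca = 0.44510, O = 0.44510.
SiO2 (M=60.083): mol = 0.89243; Si = 0.89243, O = 1.78486.
ΣO = 2.67524; factor = 6/ΣO = 2.24279.
Fe apfu = 0.11107 × 2.24279 = 0.249.

0.249 Fe apfu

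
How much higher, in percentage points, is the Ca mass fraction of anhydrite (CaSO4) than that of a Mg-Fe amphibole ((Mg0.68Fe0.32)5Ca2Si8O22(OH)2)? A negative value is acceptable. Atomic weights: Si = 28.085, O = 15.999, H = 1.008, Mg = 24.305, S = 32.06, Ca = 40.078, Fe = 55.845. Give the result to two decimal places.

20.15 percentage points

Ca in CaSO4: molar mass 136.134 g/mol; 1×40.078 = 40.078 g → 29.44 wt%.
Ca in (Mg0.68Fe0.32)5Ca2Si8O22(OH)2: molar mass 862.817 g/mol; 2×40.078 = 80.156 g → 9.29 wt%.
Difference = 29.44 − 9.29 = 20.15 percentage points.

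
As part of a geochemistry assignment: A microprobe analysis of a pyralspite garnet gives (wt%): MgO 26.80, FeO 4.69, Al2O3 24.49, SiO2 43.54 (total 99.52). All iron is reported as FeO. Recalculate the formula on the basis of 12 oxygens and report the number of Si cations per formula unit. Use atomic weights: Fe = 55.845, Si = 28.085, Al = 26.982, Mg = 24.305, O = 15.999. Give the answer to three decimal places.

MgO: 26.80/40.304 = 0.66495 mol → 0.66495 mol Mg, 0.66495 mol O.
FeO: 4.69/71.844 = 0.06528 mol → 0.06528 mol Fe, 0.06528 mol O.
Al2O3: 24.49/101.961 = 0.24019 mol → 0.48038 mol Al, 0.72057 mol O.
SiO2: 43.54/60.083 = 0.72466 mol → 0.72466 mol Si, 1.44932 mol O.
Total oxygen = 2.90012 mol. Normalization factor = 12/2.90012 = 4.13776.
Si per 12 O = 0.72466 × 4.13776 = 2.998.

2.998 Si apfu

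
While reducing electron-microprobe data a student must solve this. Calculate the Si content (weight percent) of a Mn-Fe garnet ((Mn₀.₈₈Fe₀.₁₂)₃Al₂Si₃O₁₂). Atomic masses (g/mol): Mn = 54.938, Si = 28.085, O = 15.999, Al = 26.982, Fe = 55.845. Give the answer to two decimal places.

M((Mn₀.₈₈Fe₀.₁₂)₃Al₂Si₃O₁₂) = 495.348 g/mol.
Si contributes 3 × 28.085 = 84.255 g per mole.
84.255/495.348 = 0.1701 → 17.01%.

17.01 weight percent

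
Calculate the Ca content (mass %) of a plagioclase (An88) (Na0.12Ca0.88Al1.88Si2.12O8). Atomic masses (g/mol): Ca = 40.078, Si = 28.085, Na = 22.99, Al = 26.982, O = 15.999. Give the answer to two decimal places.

Molar mass of Na0.12Ca0.88Al1.88Si2.12O8: 0.12*22.99 + 0.88*40.078 + 1.88*26.982 + 2.12*28.085 + 8*15.999 = 276.286 g/mol.
Mass of Ca per formula unit: 0.88 × 40.078 = 35.269 g.
Weight fraction Ca = 35.269 / 276.286 = 0.1277.

12.77 mass %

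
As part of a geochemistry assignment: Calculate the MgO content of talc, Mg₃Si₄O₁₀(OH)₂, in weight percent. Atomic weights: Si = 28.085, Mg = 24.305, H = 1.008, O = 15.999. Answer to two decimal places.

M(Mg₃Si₄O₁₀(OH)₂) = 379.259 g/mol; M(MgO) = 40.304 g/mol.
Moles MgO per formula unit = 3 Mg ÷ 1 = 3.0000.
MgO fraction = (3.0000 × 40.304) / 379.259 = 120.912/379.259 = 0.3188.

31.88 wt%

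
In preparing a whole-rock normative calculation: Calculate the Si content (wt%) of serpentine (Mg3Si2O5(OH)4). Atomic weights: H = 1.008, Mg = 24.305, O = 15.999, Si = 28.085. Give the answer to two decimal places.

Formula mass = 3×24.305 + 2×28.085 + 9×15.999 + 4×1.008 = 277.108 g/mol, of which 56.170 g is Si.
So Si makes up 56.170/277.108 = 0.2027 of the mass, i.e. 20.27%.

20.27 wt%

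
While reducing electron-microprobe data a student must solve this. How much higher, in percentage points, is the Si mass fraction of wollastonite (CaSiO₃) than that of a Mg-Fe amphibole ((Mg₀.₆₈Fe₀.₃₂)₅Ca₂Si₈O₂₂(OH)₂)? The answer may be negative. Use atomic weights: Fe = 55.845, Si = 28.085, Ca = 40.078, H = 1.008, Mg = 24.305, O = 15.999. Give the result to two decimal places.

-1.86 percentage points

M(CaSiO₃) = 116.160 g/mol, so wt% Si = 28.085/116.160 × 100 = 24.18%.
M((Mg₀.₆₈Fe₀.₃₂)₅Ca₂Si₈O₂₂(OH)₂) = 862.817 g/mol, so wt% Si = 224.680/862.817 × 100 = 26.04%.
24.18 − 26.04 = -1.86 pp.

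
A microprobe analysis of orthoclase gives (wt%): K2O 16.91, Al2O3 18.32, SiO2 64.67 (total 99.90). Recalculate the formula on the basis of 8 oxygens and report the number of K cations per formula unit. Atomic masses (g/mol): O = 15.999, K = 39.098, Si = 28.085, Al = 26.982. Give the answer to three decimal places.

K2O (M=94.195): mol = 0.17952; K = 0.35904, O = 0.17952.
Al2O3 (M=101.961): mol = 0.17968; Al = 0.35936, O = 0.53904.
SiO2 (M=60.083): mol = 1.07634; Si = 1.07634, O = 2.15268.
ΣO = 2.87124; factor = 8/ΣO = 2.78625.
K apfu = 0.35904 × 2.78625 = 1.000.

1.000 K apfu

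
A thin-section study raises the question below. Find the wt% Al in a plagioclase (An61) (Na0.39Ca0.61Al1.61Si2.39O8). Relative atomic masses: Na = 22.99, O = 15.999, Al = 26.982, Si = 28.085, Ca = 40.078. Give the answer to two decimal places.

15.97 wt%

Molar mass of Na0.39Ca0.61Al1.61Si2.39O8: 0.39×22.99 + 0.61×40.078 + 1.61×26.982 + 2.39×28.085 + 8×15.999 = 271.970 g/mol.
Mass of Al per formula unit: 1.61 × 26.982 = 43.441 g.
Weight fraction Al = 43.441 / 271.970 = 0.1597.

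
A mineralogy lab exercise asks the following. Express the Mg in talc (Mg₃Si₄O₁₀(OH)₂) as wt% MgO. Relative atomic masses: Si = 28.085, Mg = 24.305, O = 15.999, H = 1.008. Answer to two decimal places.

Molar mass of Mg₃Si₄O₁₀(OH)₂ = 3×24.305 + 4×28.085 + 12×15.999 + 2×1.008 = 379.259 g/mol.
Each formula unit contains 3 Mg, equivalent to 3/1 = 3.0000 mol MgO.
M(MgO) = 1×24.305 + 1×15.999 = 40.304 g/mol.
Mass of MgO per formula unit = 3.0000 × 40.304 = 120.912 g.
MgO wt% = 120.912 / 379.259 × 100 = 31.88%.

31.88 wt%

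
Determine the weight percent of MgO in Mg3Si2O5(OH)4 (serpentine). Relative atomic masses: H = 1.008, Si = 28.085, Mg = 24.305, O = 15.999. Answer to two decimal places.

Formula mass = 277.108 g/mol.
3 Mg → 3.0000 mol MgO per formula unit; M(MgO) = 40.304, so MgO mass = 120.912 g.
120.912/277.108 × 100 = 43.63 wt%.

43.63 wt%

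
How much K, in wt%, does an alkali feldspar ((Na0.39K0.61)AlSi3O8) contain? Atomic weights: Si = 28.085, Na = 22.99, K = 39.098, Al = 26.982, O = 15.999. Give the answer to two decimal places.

8.77 wt%

Formula mass = 0.39×22.99 + 0.61×39.098 + 1×26.982 + 3×28.085 + 8×15.999 = 272.045 g/mol, of which 23.850 g is K.
So K makes up 23.850/272.045 = 0.0877 of the mass, i.e. 8.77%.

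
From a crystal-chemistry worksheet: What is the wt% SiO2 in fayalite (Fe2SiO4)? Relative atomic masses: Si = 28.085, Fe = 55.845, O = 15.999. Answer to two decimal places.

Molar mass of Fe2SiO4 = 2×55.845 + 1×28.085 + 4×15.999 = 203.771 g/mol.
Each formula unit contains 1 Si, equivalent to 1/1 = 1.0000 mol SiO2.
M(SiO2) = 1×28.085 + 2×15.999 = 60.083 g/mol.
Mass of SiO2 per formula unit = 1.0000 × 60.083 = 60.083 g.
SiO2 wt% = 60.083 / 203.771 × 100 = 29.49%.

29.49 wt%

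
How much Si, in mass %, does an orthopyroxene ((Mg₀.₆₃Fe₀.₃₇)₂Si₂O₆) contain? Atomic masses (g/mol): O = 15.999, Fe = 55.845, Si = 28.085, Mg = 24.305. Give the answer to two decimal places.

25.06 mass %

M((Mg₀.₆₃Fe₀.₃₇)₂Si₂O₆) = 224.114 g/mol.
Si contributes 2 × 28.085 = 56.170 g per mole.
56.170/224.114 = 0.2506 → 25.06%.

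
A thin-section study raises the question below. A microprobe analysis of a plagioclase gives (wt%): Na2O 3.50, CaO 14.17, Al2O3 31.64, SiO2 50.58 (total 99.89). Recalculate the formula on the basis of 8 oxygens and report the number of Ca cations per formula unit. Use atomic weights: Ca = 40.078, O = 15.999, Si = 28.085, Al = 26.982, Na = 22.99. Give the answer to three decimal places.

Na2O (M=61.979): mol = 0.05647; Na = 0.11294, O = 0.05647.
CaO (M=56.077): mol = 0.25269; Ca = 0.25269, O = 0.25269.
Al2O3 (M=101.961): mol = 0.31031; Al = 0.62062, O = 0.93093.
SiO2 (M=60.083): mol = 0.84184; Si = 0.84184, O = 1.68368.
ΣO = 2.92377; factor = 8/ΣO = 2.73619.
Ca apfu = 0.25269 × 2.73619 = 0.691.

0.691 Ca apfu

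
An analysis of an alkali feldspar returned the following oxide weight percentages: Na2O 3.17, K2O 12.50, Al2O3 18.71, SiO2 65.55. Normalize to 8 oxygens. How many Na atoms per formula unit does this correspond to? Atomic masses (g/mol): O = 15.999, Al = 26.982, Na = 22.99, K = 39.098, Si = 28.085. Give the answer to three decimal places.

Na2O: 3.17/61.979 = 0.05115 mol → 0.10230 mol Na, 0.05115 mol O.
K2O: 12.50/94.195 = 0.13270 mol → 0.26540 mol K, 0.13270 mol O.
Al2O3: 18.71/101.961 = 0.18350 mol → 0.36700 mol Al, 0.55050 mol O.
SiO2: 65.55/60.083 = 1.09099 mol → 1.09099 mol Si, 2.18198 mol O.
Total oxygen = 2.91633 mol. Normalization factor = 8/2.91633 = 2.74317.
Na per 8 O = 0.10230 × 2.74317 = 0.281.

0.281 Na apfu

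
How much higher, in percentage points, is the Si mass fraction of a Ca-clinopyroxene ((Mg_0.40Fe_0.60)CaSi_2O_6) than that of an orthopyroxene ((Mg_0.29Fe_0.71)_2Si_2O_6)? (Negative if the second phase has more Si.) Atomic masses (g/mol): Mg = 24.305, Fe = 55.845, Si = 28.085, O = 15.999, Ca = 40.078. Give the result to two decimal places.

First mineral: 56.170 g Si in 235.471 g formula = 23.85 wt% Si.
Second mineral: 56.170 g Si in 245.561 g formula = 22.87 wt% Si.
23.85% − 22.87% gives a difference of 0.98 percentage points.

0.98 percentage points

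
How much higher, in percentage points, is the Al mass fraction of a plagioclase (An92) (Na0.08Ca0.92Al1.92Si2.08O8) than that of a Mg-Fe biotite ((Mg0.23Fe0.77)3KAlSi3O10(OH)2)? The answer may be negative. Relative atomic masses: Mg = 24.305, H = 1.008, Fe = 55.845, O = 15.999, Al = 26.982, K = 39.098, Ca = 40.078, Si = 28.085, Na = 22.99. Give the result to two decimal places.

13.20 percentage points

First mineral: 51.805 g Al in 276.925 g formula = 18.71 wt% Al.
Second mineral: 26.982 g Al in 490.111 g formula = 5.51 wt% Al.
18.71% − 5.51% gives a difference of 13.20 percentage points.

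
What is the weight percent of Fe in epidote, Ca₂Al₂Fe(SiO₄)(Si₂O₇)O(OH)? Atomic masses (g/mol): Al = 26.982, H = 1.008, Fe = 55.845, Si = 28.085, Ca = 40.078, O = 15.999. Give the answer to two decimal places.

11.56 weight percent

Formula mass = 2*40.078 + 2*26.982 + 1*55.845 + 3*28.085 + 13*15.999 + 1*1.008 = 483.215 g/mol, of which 55.845 g is Fe.
So Fe makes up 55.845/483.215 = 0.1156 of the mass, i.e. 11.56%.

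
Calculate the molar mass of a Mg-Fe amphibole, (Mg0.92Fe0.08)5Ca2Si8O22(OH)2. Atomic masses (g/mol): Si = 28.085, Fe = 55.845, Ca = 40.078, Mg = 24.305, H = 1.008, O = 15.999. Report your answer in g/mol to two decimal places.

824.97 g/mol

The formula mass is the sum 4.60×24.305 + 0.40×55.845 + 2×40.078 + 8×28.085 + 24×15.999 + 2×1.008.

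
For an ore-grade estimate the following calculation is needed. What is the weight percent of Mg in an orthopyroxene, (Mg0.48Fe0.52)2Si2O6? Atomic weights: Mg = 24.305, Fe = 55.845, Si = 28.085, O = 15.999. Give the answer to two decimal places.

9.99 mass %

M((Mg0.48Fe0.52)2Si2O6) = 233.576 g/mol.
Mg contributes 0.96 × 24.305 = 23.333 g per mole.
23.333/233.576 = 0.0999 → 9.99%.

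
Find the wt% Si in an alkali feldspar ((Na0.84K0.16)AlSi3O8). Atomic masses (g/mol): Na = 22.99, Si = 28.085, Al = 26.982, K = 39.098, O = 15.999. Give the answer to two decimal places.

Formula mass = 0.84*22.99 + 0.16*39.098 + 1*26.982 + 3*28.085 + 8*15.999 = 264.796 g/mol, of which 84.255 g is Si.
So Si makes up 84.255/264.796 = 0.3182 of the mass, i.e. 31.82%.

31.82 mass %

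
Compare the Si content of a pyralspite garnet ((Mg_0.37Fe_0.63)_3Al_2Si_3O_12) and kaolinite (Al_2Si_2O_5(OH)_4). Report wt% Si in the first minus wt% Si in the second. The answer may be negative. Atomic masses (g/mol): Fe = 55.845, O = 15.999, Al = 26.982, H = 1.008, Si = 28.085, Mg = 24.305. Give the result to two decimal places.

-3.55 percentage points

M((Mg_0.37Fe_0.63)_3Al_2Si_3O_12) = 462.733 g/mol, so wt% Si = 84.255/462.733 × 100 = 18.21%.
M(Al_2Si_2O_5(OH)_4) = 258.157 g/mol, so wt% Si = 56.170/258.157 × 100 = 21.76%.
18.21 − 21.76 = -3.55 pp.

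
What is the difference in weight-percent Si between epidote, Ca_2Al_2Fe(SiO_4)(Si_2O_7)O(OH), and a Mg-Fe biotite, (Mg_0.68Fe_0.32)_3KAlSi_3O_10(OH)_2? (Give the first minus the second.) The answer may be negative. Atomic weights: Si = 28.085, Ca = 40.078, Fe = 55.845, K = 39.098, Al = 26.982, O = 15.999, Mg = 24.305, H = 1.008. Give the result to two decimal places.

Si in Ca_2Al_2Fe(SiO_4)(Si_2O_7)O(OH): molar mass 483.215 g/mol; 3×28.085 = 84.255 g → 17.44 wt%.
Si in (Mg_0.68Fe_0.32)_3KAlSi_3O_10(OH)_2: molar mass 447.532 g/mol; 3×28.085 = 84.255 g → 18.83 wt%.
Difference = 17.44 − 18.83 = -1.39 percentage points.

-1.39 percentage points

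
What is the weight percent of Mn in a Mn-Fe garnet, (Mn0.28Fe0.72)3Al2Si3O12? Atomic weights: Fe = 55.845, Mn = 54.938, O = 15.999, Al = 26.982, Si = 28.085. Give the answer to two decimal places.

9.29 wt%

Formula mass = 0.84×54.938 + 2.16×55.845 + 2×26.982 + 3×28.085 + 12×15.999 = 496.980 g/mol, of which 46.148 g is Mn.
So Mn makes up 46.148/496.980 = 0.0929 of the mass, i.e. 9.29%.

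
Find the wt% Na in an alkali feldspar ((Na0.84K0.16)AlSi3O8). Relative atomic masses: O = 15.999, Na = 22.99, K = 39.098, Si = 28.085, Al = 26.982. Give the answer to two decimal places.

7.29 wt%

M((Na0.84K0.16)AlSi3O8) = 264.796 g/mol.
Na contributes 0.84 × 22.99 = 19.312 g per mole.
19.312/264.796 = 0.0729 → 7.29%.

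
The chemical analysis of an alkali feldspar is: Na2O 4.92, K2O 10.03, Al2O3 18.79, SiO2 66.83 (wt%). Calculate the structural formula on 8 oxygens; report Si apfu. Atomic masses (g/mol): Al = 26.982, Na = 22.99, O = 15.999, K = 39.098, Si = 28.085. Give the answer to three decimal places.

Na2O: 4.92/61.979 = 0.07938 mol → 0.15876 mol Na, 0.07938 mol O.
K2O: 10.03/94.195 = 0.10648 mol → 0.21296 mol K, 0.10648 mol O.
Al2O3: 18.79/101.961 = 0.18429 mol → 0.36858 mol Al, 0.55287 mol O.
SiO2: 66.83/60.083 = 1.11229 mol → 1.11229 mol Si, 2.22458 mol O.
Total oxygen = 2.96331 mol. Normalization factor = 8/2.96331 = 2.69968.
Si per 8 O = 1.11229 × 2.69968 = 3.003.

3.003 Si apfu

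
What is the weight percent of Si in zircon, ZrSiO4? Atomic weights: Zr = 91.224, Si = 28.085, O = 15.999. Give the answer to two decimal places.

15.32 mass %

M(ZrSiO4) = 183.305 g/mol.
Si contributes 1 × 28.085 = 28.085 g per mole.
28.085/183.305 = 0.1532 → 15.32%.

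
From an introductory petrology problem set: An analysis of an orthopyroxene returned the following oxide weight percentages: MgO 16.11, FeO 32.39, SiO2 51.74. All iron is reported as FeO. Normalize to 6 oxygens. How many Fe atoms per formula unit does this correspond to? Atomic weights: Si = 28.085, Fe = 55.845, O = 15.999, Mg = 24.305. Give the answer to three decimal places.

1.051 Fe apfu

MgO: 16.11/40.304 = 0.39971 mol → 0.39971 mol Mg, 0.39971 mol O.
FeO: 32.39/71.844 = 0.45084 mol → 0.45084 mol Fe, 0.45084 mol O.
SiO2: 51.74/60.083 = 0.86114 mol → 0.86114 mol Si, 1.72228 mol O.
Total oxygen = 2.57283 mol. Normalization factor = 6/2.57283 = 2.33206.
Fe per 6 O = 0.45084 × 2.33206 = 1.051.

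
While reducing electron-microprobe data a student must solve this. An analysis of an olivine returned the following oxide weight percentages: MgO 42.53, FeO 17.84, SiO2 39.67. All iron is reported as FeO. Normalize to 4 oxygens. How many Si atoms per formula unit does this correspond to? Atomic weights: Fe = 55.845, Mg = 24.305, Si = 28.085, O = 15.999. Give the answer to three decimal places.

MgO: 42.53/40.304 = 1.05523 mol → 1.05523 mol Mg, 1.05523 mol O.
FeO: 17.84/71.844 = 0.24832 mol → 0.24832 mol Fe, 0.24832 mol O.
SiO2: 39.67/60.083 = 0.66025 mol → 0.66025 mol Si, 1.32050 mol O.
Total oxygen = 2.62405 mol. Normalization factor = 4/2.62405 = 1.52436.
Si per 4 O = 0.66025 × 1.52436 = 1.006.

1.006 Si apfu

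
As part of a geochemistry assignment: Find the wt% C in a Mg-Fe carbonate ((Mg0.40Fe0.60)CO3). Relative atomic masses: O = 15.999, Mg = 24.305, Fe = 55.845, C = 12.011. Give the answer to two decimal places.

11.63 wt%

M((Mg0.40Fe0.60)CO3) = 103.237 g/mol.
C contributes 1 × 12.011 = 12.011 g per mole.
12.011/103.237 = 0.1163 → 11.63%.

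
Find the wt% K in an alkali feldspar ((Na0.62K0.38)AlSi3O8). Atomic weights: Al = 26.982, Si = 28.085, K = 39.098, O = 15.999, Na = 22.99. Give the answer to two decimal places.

5.54 weight percent

Molar mass of (Na0.62K0.38)AlSi3O8: 0.62*22.99 + 0.38*39.098 + 1*26.982 + 3*28.085 + 8*15.999 = 268.340 g/mol.
Mass of K per formula unit: 0.38 × 39.098 = 14.857 g.
Weight fraction K = 14.857 / 268.340 = 0.0554.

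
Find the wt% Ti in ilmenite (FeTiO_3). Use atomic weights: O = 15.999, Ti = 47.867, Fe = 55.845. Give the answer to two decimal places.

31.55 mass %

Molar mass of FeTiO_3: 1·55.845 + 1·47.867 + 3·15.999 = 151.709 g/mol.
Mass of Ti per formula unit: 1 × 47.867 = 47.867 g.
Weight fraction Ti = 47.867 / 151.709 = 0.3155.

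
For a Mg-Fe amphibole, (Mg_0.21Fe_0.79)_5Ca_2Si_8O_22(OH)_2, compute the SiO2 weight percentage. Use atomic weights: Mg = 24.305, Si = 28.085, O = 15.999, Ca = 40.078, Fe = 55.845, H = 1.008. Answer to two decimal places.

Molar mass of (Mg_0.21Fe_0.79)_5Ca_2Si_8O_22(OH)_2 = 1.05*24.305 + 3.95*55.845 + 2*40.078 + 8*28.085 + 24*15.999 + 2*1.008 = 936.936 g/mol.
Each formula unit contains 8 Si, equivalent to 8/1 = 8.0000 mol SiO2.
M(SiO2) = 1×28.085 + 2×15.999 = 60.083 g/mol.
Mass of SiO2 per formula unit = 8.0000 × 60.083 = 480.664 g.
SiO2 wt% = 480.664 / 936.936 × 100 = 51.30%.

51.30 wt%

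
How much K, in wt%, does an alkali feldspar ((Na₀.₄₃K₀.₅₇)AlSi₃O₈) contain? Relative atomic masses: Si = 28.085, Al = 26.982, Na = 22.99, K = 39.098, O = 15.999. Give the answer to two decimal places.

Formula mass = 0.43×22.99 + 0.57×39.098 + 1×26.982 + 3×28.085 + 8×15.999 = 271.401 g/mol, of which 22.286 g is K.
So K makes up 22.286/271.401 = 0.0821 of the mass, i.e. 8.21%.

8.21 wt%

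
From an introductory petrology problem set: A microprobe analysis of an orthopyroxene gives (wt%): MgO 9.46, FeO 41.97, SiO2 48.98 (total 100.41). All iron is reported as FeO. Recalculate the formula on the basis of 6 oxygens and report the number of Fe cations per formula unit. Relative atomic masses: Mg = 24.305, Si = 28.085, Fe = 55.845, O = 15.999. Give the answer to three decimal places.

1.431 Fe apfu

9.46 wt% MgO ÷ 40.304 g/mol = 0.23472 mol, giving 0.23472 Mg and 0.23472 O.
41.97 wt% FeO ÷ 71.844 g/mol = 0.58418 mol, giving 0.58418 Fe and 0.58418 O.
48.98 wt% SiO2 ÷ 60.083 g/mol = 0.81521 mol, giving 0.81521 Si and 1.63042 O.
Oxygen sums to 2.44932; scaling by 6/2.44932 = 2.44966 puts the formula on 6 O.
Fe: 0.58418 × 2.44966 = 1.431 atoms per formula unit.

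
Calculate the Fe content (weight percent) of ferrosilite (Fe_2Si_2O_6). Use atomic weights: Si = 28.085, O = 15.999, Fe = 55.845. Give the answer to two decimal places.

42.33 weight percent

M(Fe_2Si_2O_6) = 263.854 g/mol.
Fe contributes 2 × 55.845 = 111.690 g per mole.
111.690/263.854 = 0.4233 → 42.33%.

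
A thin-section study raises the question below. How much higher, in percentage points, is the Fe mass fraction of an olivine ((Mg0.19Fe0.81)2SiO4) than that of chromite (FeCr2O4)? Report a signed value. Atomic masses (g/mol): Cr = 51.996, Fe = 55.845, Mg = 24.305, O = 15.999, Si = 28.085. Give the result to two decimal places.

22.22 percentage points

M((Mg0.19Fe0.81)2SiO4) = 191.786 g/mol, so wt% Fe = 90.469/191.786 × 100 = 47.17%.
M(FeCr2O4) = 223.833 g/mol, so wt% Fe = 55.845/223.833 × 100 = 24.95%.
47.17 − 24.95 = 22.22 pp.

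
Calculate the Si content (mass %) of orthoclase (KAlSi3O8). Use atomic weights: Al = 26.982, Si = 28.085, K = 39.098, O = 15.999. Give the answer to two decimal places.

30.27 mass %

Formula mass = 1·39.098 + 1·26.982 + 3·28.085 + 8·15.999 = 278.327 g/mol, of which 84.255 g is Si.
So Si makes up 84.255/278.327 = 0.3027 of the mass, i.e. 30.27%.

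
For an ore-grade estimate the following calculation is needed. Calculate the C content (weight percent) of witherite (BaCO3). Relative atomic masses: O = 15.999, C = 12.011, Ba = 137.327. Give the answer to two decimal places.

Formula mass = 1×137.327 + 1×12.011 + 3×15.999 = 197.335 g/mol, of which 12.011 g is C.
So C makes up 12.011/197.335 = 0.0609 of the mass, i.e. 6.09%.

6.09 weight percent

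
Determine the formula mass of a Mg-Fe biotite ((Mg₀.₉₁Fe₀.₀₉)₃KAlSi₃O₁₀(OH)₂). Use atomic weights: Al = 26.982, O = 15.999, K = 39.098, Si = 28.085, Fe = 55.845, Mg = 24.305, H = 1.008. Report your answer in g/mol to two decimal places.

425.77 g/mol

The formula mass is the sum 2.73·24.305 + 0.27·55.845 + 1·39.098 + 1·26.982 + 3·28.085 + 12·15.999 + 2·1.008.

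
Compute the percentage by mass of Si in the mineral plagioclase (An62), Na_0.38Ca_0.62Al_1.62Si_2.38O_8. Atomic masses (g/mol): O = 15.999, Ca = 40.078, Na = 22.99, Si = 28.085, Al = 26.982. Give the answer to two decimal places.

24.56 wt%

Formula mass = 0.38×22.99 + 0.62×40.078 + 1.62×26.982 + 2.38×28.085 + 8×15.999 = 272.130 g/mol, of which 66.842 g is Si.
So Si makes up 66.842/272.130 = 0.2456 of the mass, i.e. 24.56%.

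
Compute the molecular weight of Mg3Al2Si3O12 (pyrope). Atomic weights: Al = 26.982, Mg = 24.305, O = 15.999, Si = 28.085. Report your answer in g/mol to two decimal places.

M = 3×24.305 + 2×26.982 + 3×28.085 + 12×15.999

403.12 g/mol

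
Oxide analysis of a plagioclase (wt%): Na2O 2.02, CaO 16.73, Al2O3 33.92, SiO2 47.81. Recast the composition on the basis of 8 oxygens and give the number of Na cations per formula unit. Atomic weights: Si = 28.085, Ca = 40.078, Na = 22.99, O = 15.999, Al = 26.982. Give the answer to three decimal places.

Na2O: 2.02/61.979 = 0.03259 mol → 0.06518 mol Na, 0.03259 mol O.
CaO: 16.73/56.077 = 0.29834 mol → 0.29834 mol Ca, 0.29834 mol O.
Al2O3: 33.92/101.961 = 0.33268 mol → 0.66536 mol Al, 0.99804 mol O.
SiO2: 47.81/60.083 = 0.79573 mol → 0.79573 mol Si, 1.59146 mol O.
Total oxygen = 2.92043 mol. Normalization factor = 8/2.92043 = 2.73932.
Na per 8 O = 0.06518 × 2.73932 = 0.179.

0.179 Na apfu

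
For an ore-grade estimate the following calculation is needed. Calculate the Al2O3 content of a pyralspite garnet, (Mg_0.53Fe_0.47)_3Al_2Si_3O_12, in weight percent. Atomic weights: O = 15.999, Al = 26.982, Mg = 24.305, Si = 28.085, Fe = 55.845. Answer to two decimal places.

Molar mass of (Mg_0.53Fe_0.47)_3Al_2Si_3O_12 = 1.59*24.305 + 1.41*55.845 + 2*26.982 + 3*28.085 + 12*15.999 = 447.593 g/mol.
Each formula unit contains 2 Al, equivalent to 2/2 = 1.0000 mol Al2O3.
M(Al2O3) = 2×26.982 + 3×15.999 = 101.961 g/mol.
Mass of Al2O3 per formula unit = 1.0000 × 101.961 = 101.961 g.
Al2O3 wt% = 101.961 / 447.593 × 100 = 22.78%.

22.78 wt%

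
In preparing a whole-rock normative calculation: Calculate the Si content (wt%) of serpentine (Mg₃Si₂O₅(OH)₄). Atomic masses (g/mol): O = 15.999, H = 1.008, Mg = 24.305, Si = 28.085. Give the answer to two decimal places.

20.27 wt%

Formula mass = 3·24.305 + 2·28.085 + 9·15.999 + 4·1.008 = 277.108 g/mol, of which 56.170 g is Si.
So Si makes up 56.170/277.108 = 0.2027 of the mass, i.e. 20.27%.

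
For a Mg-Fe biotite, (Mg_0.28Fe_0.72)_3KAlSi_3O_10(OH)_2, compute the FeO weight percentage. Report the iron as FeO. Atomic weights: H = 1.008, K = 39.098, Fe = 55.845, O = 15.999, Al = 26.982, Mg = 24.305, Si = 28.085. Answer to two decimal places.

31.97 wt%

Formula mass = 485.380 g/mol.
2.16 Fe → 2.1600 mol FeO per formula unit; M(FeO) = 71.844, so FeO mass = 155.183 g.
155.183/485.380 × 100 = 31.97 wt%.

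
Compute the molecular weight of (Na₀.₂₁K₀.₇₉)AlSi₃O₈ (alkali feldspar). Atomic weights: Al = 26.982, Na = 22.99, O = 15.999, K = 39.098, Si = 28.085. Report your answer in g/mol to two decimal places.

274.94 g/mol

M = 0.21(22.99) + 0.79(39.098) + 1(26.982) + 3(28.085) + 8(15.999)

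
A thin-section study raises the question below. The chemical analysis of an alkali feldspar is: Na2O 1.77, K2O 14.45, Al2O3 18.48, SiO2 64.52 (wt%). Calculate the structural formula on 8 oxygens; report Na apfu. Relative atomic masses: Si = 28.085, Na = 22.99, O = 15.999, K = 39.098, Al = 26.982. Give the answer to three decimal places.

0.159 Na apfu

1.77 wt% Na2O ÷ 61.979 g/mol = 0.02856 mol, giving 0.05712 Na and 0.02856 O.
14.45 wt% K2O ÷ 94.195 g/mol = 0.15341 mol, giving 0.30682 K and 0.15341 O.
18.48 wt% Al2O3 ÷ 101.961 g/mol = 0.18125 mol, giving 0.36250 Al and 0.54375 O.
64.52 wt% SiO2 ÷ 60.083 g/mol = 1.07385 mol, giving 1.07385 Si and 2.14770 O.
Oxygen sums to 2.87342; scaling by 8/2.87342 = 2.78414 puts the formula on 8 O.
Na: 0.05712 × 2.78414 = 0.159 atoms per formula unit.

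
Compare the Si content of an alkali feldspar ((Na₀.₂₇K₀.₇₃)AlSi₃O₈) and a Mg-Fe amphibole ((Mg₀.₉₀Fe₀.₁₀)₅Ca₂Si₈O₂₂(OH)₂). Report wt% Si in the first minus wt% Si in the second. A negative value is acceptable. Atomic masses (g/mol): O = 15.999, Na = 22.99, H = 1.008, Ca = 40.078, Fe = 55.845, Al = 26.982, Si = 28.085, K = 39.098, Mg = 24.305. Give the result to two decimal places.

First mineral: 84.255 g Si in 273.978 g formula = 30.75 wt% Si.
Second mineral: 224.680 g Si in 828.123 g formula = 27.13 wt% Si.
30.75% − 27.13% gives a difference of 3.62 percentage points.

3.62 percentage points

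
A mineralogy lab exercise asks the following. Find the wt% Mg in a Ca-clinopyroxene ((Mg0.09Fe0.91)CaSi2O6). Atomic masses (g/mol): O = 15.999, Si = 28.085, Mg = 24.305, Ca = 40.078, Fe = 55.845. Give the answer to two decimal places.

0.89 weight percent

M((Mg0.09Fe0.91)CaSi2O6) = 245.248 g/mol.
Mg contributes 0.09 × 24.305 = 2.187 g per mole.
2.187/245.248 = 0.0089 → 0.89%.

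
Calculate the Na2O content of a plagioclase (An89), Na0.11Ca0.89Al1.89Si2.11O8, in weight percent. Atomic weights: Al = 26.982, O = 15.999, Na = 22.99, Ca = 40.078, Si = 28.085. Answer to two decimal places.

Molar mass of Na0.11Ca0.89Al1.89Si2.11O8 = 0.11·22.99 + 0.89·40.078 + 1.89·26.982 + 2.11·28.085 + 8·15.999 = 276.446 g/mol.
Each formula unit contains 0.11 Na, equivalent to 0.11/2 = 0.0550 mol Na2O.
M(Na2O) = 2×22.99 + 1×15.999 = 61.979 g/mol.
Mass of Na2O per formula unit = 0.0550 × 61.979 = 3.409 g.
Na2O wt% = 3.409 / 276.446 × 100 = 1.23%.

1.23 wt%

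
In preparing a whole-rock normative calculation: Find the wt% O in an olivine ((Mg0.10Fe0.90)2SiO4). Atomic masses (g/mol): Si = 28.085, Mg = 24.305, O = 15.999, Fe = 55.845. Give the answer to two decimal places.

Molar mass of (Mg0.10Fe0.90)2SiO4: 0.20×24.305 + 1.80×55.845 + 1×28.085 + 4×15.999 = 197.463 g/mol.
Mass of O per formula unit: 4 × 15.999 = 63.996 g.
Weight fraction O = 63.996 / 197.463 = 0.3241.

32.41 weight percent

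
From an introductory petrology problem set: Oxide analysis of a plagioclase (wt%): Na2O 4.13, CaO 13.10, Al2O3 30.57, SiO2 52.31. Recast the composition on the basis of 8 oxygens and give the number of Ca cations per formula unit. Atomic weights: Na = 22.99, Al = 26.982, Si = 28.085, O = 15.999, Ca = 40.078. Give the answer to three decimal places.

Na2O (M=61.979): mol = 0.06664; Na = 0.13328, O = 0.06664.
CaO (M=56.077): mol = 0.23361; Ca = 0.23361, O = 0.23361.
Al2O3 (M=101.961): mol = 0.29982; Al = 0.59964, O = 0.89946.
SiO2 (M=60.083): mol = 0.87063; Si = 0.87063, O = 1.74126.
ΣO = 2.94097; factor = 8/ΣO = 2.72019.
Ca apfu = 0.23361 × 2.72019 = 0.635.

0.635 Ca apfu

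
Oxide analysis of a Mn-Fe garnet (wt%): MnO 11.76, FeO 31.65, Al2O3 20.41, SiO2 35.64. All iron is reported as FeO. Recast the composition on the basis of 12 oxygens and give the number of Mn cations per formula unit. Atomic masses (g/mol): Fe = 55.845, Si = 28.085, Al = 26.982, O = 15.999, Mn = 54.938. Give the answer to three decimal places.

MnO (M=70.937): mol = 0.16578; Mn = 0.16578, O = 0.16578.
FeO (M=71.844): mol = 0.44054; Fe = 0.44054, O = 0.44054.
Al2O3 (M=101.961): mol = 0.20017; Al = 0.40034, O = 0.60051.
SiO2 (M=60.083): mol = 0.59318; Si = 0.59318, O = 1.18636.
ΣO = 2.39319; factor = 12/ΣO = 5.01423.
Mn apfu = 0.16578 × 5.01423 = 0.831.

0.831 Mn apfu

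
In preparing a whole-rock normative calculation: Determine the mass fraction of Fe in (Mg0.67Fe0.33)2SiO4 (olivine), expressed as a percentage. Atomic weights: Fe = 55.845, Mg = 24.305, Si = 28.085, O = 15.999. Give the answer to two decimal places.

M((Mg0.67Fe0.33)2SiO4) = 161.507 g/mol.
Fe contributes 0.66 × 55.845 = 36.858 g per mole.
36.858/161.507 = 0.2282 → 22.82%.

22.82 weight percent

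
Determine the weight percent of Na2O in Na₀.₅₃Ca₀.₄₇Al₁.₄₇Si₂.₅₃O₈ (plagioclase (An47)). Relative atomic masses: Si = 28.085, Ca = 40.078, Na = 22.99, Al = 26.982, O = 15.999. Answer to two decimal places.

6.09 wt%

Molar mass of Na₀.₅₃Ca₀.₄₇Al₁.₄₇Si₂.₅₃O₈ = 0.53×22.99 + 0.47×40.078 + 1.47×26.982 + 2.53×28.085 + 8×15.999 = 269.732 g/mol.
Each formula unit contains 0.53 Na, equivalent to 0.53/2 = 0.2650 mol Na2O.
M(Na2O) = 2×22.99 + 1×15.999 = 61.979 g/mol.
Mass of Na2O per formula unit = 0.2650 × 61.979 = 16.424 g.
Na2O wt% = 16.424 / 269.732 × 100 = 6.09%.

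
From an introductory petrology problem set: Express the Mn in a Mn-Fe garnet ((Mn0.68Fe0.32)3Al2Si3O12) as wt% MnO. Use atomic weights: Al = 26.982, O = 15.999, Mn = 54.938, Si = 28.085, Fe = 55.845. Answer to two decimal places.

29.18 wt%

Formula mass = 495.892 g/mol.
2.04 Mn → 2.0400 mol MnO per formula unit; M(MnO) = 70.937, so MnO mass = 144.711 g.
144.711/495.892 × 100 = 29.18 wt%.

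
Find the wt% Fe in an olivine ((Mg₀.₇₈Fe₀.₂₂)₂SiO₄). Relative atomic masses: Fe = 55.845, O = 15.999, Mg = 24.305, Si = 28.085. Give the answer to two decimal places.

15.90 wt%

Formula mass = 1.56·24.305 + 0.44·55.845 + 1·28.085 + 4·15.999 = 154.569 g/mol, of which 24.572 g is Fe.
So Fe makes up 24.572/154.569 = 0.1590 of the mass, i.e. 15.90%.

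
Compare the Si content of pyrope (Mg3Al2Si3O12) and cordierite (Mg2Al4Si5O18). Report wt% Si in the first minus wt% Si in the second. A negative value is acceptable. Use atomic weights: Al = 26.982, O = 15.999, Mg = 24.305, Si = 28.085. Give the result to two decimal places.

M(Mg3Al2Si3O12) = 403.122 g/mol, so wt% Si = 84.255/403.122 × 100 = 20.90%.
M(Mg2Al4Si5O18) = 584.945 g/mol, so wt% Si = 140.425/584.945 × 100 = 24.01%.
20.90 − 24.01 = -3.11 pp.

-3.11 percentage points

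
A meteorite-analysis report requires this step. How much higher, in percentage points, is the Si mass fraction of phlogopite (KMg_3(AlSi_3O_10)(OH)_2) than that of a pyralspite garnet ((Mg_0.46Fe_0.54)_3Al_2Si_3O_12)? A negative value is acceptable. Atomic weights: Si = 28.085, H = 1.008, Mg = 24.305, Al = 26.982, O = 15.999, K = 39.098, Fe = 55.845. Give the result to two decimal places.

M(KMg_3(AlSi_3O_10)(OH)_2) = 417.254 g/mol, so wt% Si = 84.255/417.254 × 100 = 20.19%.
M((Mg_0.46Fe_0.54)_3Al_2Si_3O_12) = 454.217 g/mol, so wt% Si = 84.255/454.217 × 100 = 18.55%.
20.19 − 18.55 = 1.64 pp.

1.64 percentage points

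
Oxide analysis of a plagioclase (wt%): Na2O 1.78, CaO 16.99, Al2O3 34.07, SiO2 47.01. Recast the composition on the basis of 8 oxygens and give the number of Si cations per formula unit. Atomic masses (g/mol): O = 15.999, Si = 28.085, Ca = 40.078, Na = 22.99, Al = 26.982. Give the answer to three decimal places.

Na2O (M=61.979): mol = 0.02872; Na = 0.05744, O = 0.02872.
CaO (M=56.077): mol = 0.30298; Ca = 0.30298, O = 0.30298.
Al2O3 (M=101.961): mol = 0.33415; Al = 0.66830, O = 1.00245.
SiO2 (M=60.083): mol = 0.78242; Si = 0.78242, O = 1.56484.
ΣO = 2.89899; factor = 8/ΣO = 2.75958.
Si apfu = 0.78242 × 2.75958 = 2.159.

2.159 Si apfu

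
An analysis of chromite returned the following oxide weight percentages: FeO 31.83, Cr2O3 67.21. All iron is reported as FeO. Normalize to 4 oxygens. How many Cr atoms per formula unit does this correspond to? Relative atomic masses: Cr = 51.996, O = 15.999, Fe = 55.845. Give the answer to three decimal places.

31.83 wt% FeO ÷ 71.844 g/mol = 0.44304 mol, giving 0.44304 Fe and 0.44304 O.
67.21 wt% Cr2O3 ÷ 151.989 g/mol = 0.44220 mol, giving 0.88440 Cr and 1.32660 O.
Oxygen sums to 1.76964; scaling by 4/1.76964 = 2.26035 puts the formula on 4 O.
Cr: 0.88440 × 2.26035 = 1.999 atoms per formula unit.

1.999 Cr apfu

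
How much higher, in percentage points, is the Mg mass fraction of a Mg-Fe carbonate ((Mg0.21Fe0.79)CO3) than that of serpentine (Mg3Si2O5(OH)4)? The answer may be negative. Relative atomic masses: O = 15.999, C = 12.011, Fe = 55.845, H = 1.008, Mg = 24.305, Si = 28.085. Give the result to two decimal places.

First mineral: 5.104 g Mg in 109.230 g formula = 4.67 wt% Mg.
Second mineral: 72.915 g Mg in 277.108 g formula = 26.31 wt% Mg.
4.67% − 26.31% gives a difference of -21.64 percentage points.

-21.64 percentage points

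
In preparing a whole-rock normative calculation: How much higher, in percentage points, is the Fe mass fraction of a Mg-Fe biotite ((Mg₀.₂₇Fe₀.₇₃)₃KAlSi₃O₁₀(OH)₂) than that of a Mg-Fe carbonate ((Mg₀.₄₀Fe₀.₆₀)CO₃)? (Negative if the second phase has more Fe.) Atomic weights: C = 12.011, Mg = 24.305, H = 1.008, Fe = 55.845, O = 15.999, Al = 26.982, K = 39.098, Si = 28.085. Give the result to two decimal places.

-7.31 percentage points

Fe in (Mg₀.₂₇Fe₀.₇₃)₃KAlSi₃O₁₀(OH)₂: molar mass 486.327 g/mol; 2.19×55.845 = 122.301 g → 25.15 wt%.
Fe in (Mg₀.₄₀Fe₀.₆₀)CO₃: molar mass 103.237 g/mol; 0.60×55.845 = 33.507 g → 32.46 wt%.
Difference = 25.15 − 32.46 = -7.31 percentage points.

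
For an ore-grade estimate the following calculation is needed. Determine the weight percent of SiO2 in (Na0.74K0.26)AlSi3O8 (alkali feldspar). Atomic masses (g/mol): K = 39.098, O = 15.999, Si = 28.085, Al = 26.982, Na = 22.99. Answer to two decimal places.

Formula mass = 266.407 g/mol.
3 Si → 3.0000 mol SiO2 per formula unit; M(SiO2) = 60.083, so SiO2 mass = 180.249 g.
180.249/266.407 × 100 = 67.66 wt%.

67.66 wt%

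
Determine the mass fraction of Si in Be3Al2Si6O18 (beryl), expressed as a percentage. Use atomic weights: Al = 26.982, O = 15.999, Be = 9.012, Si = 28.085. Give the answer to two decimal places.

31.35 wt%

M(Be3Al2Si6O18) = 537.492 g/mol.
Si contributes 6 × 28.085 = 168.510 g per mole.
168.510/537.492 = 0.3135 → 31.35%.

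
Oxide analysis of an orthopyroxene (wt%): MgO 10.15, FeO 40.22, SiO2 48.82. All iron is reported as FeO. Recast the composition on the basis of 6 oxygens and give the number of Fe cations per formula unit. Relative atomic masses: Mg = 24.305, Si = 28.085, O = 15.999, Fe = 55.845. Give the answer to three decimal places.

1.378 Fe apfu

MgO (M=40.304): mol = 0.25184; Mg = 0.25184, O = 0.25184.
FeO (M=71.844): mol = 0.55982; Fe = 0.55982, O = 0.55982.
SiO2 (M=60.083): mol = 0.81254; Si = 0.81254, O = 1.62508.
ΣO = 2.43674; factor = 6/ΣO = 2.46231.
Fe apfu = 0.55982 × 2.46231 = 1.378.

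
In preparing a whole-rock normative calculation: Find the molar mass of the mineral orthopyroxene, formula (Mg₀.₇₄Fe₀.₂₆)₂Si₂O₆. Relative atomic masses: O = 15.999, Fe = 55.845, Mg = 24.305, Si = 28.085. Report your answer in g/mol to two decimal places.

217.17 g/mol

Mg: 1.48 × 24.305 = 35.9714
Fe: 0.52 × 55.845 = 29.0394
Si: 2 × 28.085 = 56.1700
O: 6 × 15.999 = 95.9940
Summing the contributions gives the formula mass.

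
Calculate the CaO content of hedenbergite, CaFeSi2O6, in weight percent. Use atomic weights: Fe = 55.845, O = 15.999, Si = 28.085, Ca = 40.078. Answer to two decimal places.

22.60 wt%

M(CaFeSi2O6) = 248.087 g/mol; M(CaO) = 56.077 g/mol.
Moles CaO per formula unit = 1 Ca ÷ 1 = 1.0000.
CaO fraction = (1.0000 × 56.077) / 248.087 = 56.077/248.087 = 0.2260.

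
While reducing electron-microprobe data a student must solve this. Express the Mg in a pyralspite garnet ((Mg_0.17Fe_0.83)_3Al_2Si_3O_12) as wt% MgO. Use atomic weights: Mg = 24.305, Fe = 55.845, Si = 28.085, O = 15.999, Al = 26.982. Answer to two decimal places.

Molar mass of (Mg_0.17Fe_0.83)_3Al_2Si_3O_12 = 0.51*24.305 + 2.49*55.845 + 2*26.982 + 3*28.085 + 12*15.999 = 481.657 g/mol.
Each formula unit contains 0.51 Mg, equivalent to 0.51/1 = 0.5100 mol MgO.
M(MgO) = 1×24.305 + 1×15.999 = 40.304 g/mol.
Mass of MgO per formula unit = 0.5100 × 40.304 = 20.555 g.
MgO wt% = 20.555 / 481.657 × 100 = 4.27%.

4.27 wt%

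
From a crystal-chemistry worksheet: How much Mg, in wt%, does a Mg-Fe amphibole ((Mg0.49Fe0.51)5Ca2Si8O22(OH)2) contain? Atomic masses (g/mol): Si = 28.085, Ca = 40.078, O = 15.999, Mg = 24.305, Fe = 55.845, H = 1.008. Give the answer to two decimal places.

6.67 wt%

Formula mass = 2.45·24.305 + 2.55·55.845 + 2·40.078 + 8·28.085 + 24·15.999 + 2·1.008 = 892.780 g/mol, of which 59.547 g is Mg.
So Mg makes up 59.547/892.780 = 0.0667 of the mass, i.e. 6.67%.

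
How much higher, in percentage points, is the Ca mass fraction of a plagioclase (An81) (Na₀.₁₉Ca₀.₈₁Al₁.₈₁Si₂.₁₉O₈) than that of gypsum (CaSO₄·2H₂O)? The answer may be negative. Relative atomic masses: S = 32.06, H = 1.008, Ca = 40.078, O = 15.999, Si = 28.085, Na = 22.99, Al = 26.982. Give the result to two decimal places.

-11.48 percentage points

First mineral: 32.463 g Ca in 275.167 g formula = 11.80 wt% Ca.
Second mineral: 40.078 g Ca in 172.164 g formula = 23.28 wt% Ca.
11.80% − 23.28% gives a difference of -11.48 percentage points.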